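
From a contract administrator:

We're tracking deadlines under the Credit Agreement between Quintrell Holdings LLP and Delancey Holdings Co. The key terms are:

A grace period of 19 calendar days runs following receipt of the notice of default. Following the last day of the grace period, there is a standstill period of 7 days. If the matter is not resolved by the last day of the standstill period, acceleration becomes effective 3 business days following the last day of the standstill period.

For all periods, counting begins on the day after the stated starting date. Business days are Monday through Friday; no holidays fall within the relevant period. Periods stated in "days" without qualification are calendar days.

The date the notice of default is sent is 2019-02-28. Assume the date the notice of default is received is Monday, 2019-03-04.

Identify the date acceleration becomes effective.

The last day of the grace period: 19 calendar days after 2019-03-04 is 2019-03-23.
The last day of the standstill period: 2019-03-23 + 7 days = 2019-03-30.
The date acceleration becomes effective: 3 business days after Saturday, 2019-03-30, skipping weekends — Apr 1, Apr 2, Apr 3 — lands on Wednesday, 2019-04-03.

2019-04-03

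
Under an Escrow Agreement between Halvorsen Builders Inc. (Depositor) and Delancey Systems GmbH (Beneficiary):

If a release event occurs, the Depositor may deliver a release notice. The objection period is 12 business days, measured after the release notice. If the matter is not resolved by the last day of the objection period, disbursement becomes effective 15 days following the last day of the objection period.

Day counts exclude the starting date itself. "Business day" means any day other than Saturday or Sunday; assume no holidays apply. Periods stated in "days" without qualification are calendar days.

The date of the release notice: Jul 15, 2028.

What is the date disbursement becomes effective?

The last day of the objection period: 12 business days after Saturday, Jul 15, 2028, skipping weekends — Jul 17, Jul 18, Jul 19, Jul 20, …, Jul 28, Jul 31, Aug 1 — lands on Tuesday, Aug 1, 2028.
The date disbursement becomes effective: 15 calendar days after Aug 1, 2028 is Aug 16, 2028.

Aug 16, 2028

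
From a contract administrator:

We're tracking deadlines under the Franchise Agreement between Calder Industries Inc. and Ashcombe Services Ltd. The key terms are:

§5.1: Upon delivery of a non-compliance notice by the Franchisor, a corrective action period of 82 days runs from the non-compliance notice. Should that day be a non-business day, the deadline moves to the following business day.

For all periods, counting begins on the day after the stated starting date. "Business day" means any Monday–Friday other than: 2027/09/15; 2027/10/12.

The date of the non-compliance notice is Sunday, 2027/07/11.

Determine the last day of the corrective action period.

2027/10/01

The last day of the corrective action period: 82 calendar days after 2027/07/11 is 2027/10/01. 2027/10/01 is a Friday and is not a listed holiday, so no roll-forward applies.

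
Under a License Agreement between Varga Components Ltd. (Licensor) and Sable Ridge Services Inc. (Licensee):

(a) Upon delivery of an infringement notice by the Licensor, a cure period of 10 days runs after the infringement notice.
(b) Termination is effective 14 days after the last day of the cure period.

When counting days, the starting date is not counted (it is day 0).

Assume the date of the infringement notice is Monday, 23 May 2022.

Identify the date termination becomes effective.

The last day of the cure period: 23 May 2022 + 10 days = 2 June 2022.
Adding 14 calendar days to 2 June 2022 gives 16 June 2022, which is the date termination becomes effective.

16 June 2022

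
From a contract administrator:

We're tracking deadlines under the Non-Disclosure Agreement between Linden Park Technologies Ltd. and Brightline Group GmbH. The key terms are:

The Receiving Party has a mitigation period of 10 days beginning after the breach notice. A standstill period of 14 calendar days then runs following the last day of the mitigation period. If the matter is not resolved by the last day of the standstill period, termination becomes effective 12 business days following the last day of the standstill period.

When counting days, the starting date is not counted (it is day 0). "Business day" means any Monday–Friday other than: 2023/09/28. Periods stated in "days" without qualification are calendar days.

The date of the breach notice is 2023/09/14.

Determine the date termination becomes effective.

The last day of the mitigation period: 2023/09/14 + 10 days = 2023/09/24.
The last day of the standstill period: 2023/09/24 + 14 days = 2023/10/08.
The date termination becomes effective: 12 business days after Sunday, 2023/10/08, skipping weekends — Oct 9, Oct 10, Oct 11, Oct 12, …, Oct 20, Oct 23, Oct 24 — lands on Tuesday, 2023/10/24.

2023/10/24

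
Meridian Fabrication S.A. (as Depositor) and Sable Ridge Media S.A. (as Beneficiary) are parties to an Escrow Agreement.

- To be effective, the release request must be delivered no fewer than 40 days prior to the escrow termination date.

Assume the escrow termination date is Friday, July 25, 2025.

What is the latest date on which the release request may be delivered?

July 25, 2025 minus 40 days is June 15, 2025.

June 15, 2025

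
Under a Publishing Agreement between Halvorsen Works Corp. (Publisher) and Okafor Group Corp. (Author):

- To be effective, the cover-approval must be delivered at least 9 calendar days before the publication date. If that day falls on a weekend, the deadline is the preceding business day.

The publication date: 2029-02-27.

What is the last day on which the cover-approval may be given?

Counting back 9 calendar days from 2029-02-27 gives 2029-02-18. That is a Sunday, so the deadline moves back to Friday, 2029-02-16.

2029-02-16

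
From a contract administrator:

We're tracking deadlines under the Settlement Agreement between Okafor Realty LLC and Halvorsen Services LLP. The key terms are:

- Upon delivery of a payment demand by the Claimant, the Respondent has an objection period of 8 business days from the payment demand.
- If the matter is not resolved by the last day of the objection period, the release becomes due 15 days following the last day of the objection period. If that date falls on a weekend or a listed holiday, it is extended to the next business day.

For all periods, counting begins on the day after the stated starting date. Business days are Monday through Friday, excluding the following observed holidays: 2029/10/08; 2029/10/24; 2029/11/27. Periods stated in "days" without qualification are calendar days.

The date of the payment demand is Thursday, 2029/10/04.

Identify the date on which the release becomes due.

2029/11/01

The last day of the objection period: 8 business days after Thursday, 2029/10/04, skipping weekends and the listed holiday on Oct 8 — Oct 5, Oct 9, Oct 10, Oct 11, Oct 12, Oct 15, Oct 16, Oct 17 — lands on Wednesday, 2029/10/17.
The date on which the release becomes due: 15 calendar days after 2029/10/17 is 2029/11/01. 2029/11/01 is a Thursday and is not a listed holiday, so no roll-forward applies.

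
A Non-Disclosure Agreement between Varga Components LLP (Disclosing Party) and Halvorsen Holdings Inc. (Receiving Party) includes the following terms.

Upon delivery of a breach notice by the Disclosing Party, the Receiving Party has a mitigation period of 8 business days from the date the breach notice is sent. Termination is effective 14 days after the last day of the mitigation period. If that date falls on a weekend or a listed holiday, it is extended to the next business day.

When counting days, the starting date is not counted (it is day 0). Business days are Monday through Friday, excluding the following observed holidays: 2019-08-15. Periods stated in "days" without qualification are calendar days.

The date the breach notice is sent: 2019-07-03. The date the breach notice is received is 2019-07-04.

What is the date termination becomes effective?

2019-07-29

The last day of the mitigation period: 8 business days after Wednesday, 2019-07-03, skipping weekends — Jul 4, Jul 5, Jul 8, Jul 9, Jul 10, Jul 11, Jul 12, Jul 15 — lands on Monday, 2019-07-15.
The date termination becomes effective: 14 calendar days after 2019-07-15 is 2019-07-29. 2019-07-29 is a Monday and is not a listed holiday, so no roll-forward applies.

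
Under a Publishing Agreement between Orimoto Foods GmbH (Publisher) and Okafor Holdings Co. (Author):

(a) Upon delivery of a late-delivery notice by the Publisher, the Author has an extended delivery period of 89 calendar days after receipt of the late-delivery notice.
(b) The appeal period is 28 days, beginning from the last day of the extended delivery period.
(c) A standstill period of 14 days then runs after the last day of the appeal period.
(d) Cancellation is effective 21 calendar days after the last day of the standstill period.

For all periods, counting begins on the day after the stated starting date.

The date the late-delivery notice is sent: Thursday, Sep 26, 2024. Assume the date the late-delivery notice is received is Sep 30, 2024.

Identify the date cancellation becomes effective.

Mar 1, 2025

The last day of the extended delivery period: 89 calendar days after Sep 30, 2024 is Dec 28, 2024.
The last day of the appeal period: 28 calendar days after Dec 28, 2024 is Jan 25, 2025.
Adding 14 calendar days to Jan 25, 2025 gives Feb 8, 2025, which is the last day of the standstill period.
The date cancellation becomes effective: 21 calendar days after Feb 8, 2025 is Mar 1, 2025.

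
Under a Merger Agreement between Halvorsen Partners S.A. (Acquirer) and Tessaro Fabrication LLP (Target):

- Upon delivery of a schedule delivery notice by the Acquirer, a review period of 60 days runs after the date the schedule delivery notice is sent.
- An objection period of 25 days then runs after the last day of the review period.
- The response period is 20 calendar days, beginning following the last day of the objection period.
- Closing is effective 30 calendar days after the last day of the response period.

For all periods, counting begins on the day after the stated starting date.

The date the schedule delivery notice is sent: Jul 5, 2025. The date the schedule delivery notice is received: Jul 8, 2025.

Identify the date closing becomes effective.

The last day of the review period: Jul 5, 2025 + 60 days = Sep 3, 2025.
The last day of the objection period: 25 calendar days after Sep 3, 2025 is Sep 28, 2025.
Adding 20 calendar days to Sep 28, 2025 gives Oct 18, 2025, which is the last day of the response period.
Adding 30 calendar days to Oct 18, 2025 gives Nov 17, 2025, which is the date closing becomes effective.

Nov 17, 2025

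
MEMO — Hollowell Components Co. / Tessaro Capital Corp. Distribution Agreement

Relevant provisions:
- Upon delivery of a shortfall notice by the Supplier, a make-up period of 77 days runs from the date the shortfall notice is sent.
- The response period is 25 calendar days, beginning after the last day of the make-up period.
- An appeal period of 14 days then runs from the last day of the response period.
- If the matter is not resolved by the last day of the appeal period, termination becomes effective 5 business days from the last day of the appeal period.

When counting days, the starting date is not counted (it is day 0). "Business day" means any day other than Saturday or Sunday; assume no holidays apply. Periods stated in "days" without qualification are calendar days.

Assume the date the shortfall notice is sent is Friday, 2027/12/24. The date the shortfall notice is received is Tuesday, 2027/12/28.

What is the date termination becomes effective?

Adding 77 calendar days to 2027/12/24 gives 2028/03/10, which is the last day of the make-up period.
Adding 25 calendar days to 2028/03/10 gives 2028/04/04, which is the last day of the response period.
The last day of the appeal period: 14 calendar days after 2028/04/04 is 2028/04/18.
From Tuesday, 2028/04/18, 5 business days (Apr 19, Apr 20, Apr 21, Apr 24, Apr 25, skipping weekends) brings us to Tuesday, 2028/04/25, which is the date termination becomes effective.

2028/04/25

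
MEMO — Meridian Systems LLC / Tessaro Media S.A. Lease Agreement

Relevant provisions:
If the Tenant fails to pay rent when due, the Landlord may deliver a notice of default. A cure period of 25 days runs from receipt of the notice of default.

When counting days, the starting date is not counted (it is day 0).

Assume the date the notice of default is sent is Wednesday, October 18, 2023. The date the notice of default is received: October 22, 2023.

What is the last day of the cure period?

Adding 25 calendar days to October 22, 2023 gives November 16, 2023, which is the last day of the cure period.

November 16, 2023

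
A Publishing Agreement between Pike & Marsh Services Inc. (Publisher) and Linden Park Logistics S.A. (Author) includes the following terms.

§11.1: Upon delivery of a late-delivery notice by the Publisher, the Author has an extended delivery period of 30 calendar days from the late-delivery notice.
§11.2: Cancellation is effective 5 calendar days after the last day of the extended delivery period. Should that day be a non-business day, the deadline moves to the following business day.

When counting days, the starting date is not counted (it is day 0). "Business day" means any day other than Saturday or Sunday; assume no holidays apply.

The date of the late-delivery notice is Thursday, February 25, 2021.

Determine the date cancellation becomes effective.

April 1, 2021

The last day of the extended delivery period: 30 calendar days after February 25, 2021 is March 27, 2021.
The date cancellation becomes effective: 5 calendar days after March 27, 2021 is April 1, 2021. April 1, 2021 is a Thursday, so no roll-forward applies.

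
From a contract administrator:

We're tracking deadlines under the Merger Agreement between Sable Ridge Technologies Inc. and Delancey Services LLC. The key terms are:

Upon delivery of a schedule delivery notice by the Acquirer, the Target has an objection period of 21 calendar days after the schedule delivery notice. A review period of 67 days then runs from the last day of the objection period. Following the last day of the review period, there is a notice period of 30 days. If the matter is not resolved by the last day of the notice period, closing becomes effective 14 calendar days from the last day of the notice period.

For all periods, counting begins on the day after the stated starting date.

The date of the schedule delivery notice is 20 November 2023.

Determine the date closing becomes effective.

31 March 2024

The last day of the objection period: 20 November 2023 + 21 days = 11 December 2023.
The last day of the review period: 67 calendar days after 11 December 2023 is 16 February 2024.
The last day of the notice period: 30 calendar days after 16 February 2024 is 17 March 2024.
Adding 14 calendar days to 17 March 2024 gives 31 March 2024, which is the date closing becomes effective.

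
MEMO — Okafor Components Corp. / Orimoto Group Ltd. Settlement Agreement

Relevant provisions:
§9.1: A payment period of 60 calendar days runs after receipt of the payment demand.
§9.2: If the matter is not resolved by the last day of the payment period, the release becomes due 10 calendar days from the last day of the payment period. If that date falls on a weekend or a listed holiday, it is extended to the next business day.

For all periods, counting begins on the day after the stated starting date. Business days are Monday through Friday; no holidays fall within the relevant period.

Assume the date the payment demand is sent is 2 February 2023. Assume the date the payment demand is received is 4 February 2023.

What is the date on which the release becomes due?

17 April 2023

The last day of the payment period: 4 February 2023 + 60 days = 5 April 2023.
Adding 10 calendar days to 5 April 2023 gives 15 April 2023, which is the date on which the release becomes due. That falls on a Saturday, so it rolls to the next business day, Monday, 17 April 2023.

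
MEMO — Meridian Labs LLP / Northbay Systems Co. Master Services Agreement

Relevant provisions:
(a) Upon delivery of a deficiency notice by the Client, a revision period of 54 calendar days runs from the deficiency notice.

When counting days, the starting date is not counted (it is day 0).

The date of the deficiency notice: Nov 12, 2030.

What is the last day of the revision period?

Adding 54 calendar days to Nov 12, 2030 gives Jan 5, 2031, which is the last day of the revision period.

Jan 5, 2031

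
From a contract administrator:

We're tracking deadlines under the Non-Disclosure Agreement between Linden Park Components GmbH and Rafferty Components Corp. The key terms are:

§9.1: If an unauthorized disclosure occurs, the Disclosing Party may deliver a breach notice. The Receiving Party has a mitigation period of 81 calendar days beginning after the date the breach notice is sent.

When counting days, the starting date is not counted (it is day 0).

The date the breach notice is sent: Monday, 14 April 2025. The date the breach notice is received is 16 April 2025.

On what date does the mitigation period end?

4 July 2025

The last day of the mitigation period: 14 April 2025 + 81 days = 4 July 2025.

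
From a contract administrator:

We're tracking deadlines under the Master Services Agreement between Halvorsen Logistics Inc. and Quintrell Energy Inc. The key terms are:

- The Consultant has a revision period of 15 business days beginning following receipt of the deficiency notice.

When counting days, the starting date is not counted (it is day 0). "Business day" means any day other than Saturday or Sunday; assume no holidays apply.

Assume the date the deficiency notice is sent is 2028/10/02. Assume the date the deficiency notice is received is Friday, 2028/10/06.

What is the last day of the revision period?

2028/10/27

The last day of the revision period: 15 business days after Friday, 2028/10/06, skipping weekends — Oct 9, Oct 10, Oct 11, Oct 12, …, Oct 25, Oct 26, Oct 27 — lands on Friday, 2028/10/27.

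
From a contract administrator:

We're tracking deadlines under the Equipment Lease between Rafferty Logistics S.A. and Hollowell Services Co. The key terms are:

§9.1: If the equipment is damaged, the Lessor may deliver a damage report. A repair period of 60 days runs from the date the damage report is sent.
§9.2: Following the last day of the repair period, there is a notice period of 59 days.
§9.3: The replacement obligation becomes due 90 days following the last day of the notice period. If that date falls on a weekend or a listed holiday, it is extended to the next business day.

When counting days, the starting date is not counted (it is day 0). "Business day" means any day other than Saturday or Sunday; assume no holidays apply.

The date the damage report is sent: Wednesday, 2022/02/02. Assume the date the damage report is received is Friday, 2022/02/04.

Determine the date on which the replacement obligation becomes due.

Adding 60 calendar days to 2022/02/02 gives 2022/04/03, which is the last day of the repair period.
Adding 59 calendar days to 2022/04/03 gives 2022/06/01, which is the last day of the notice period.
The date on which the replacement obligation becomes due: 2022/06/01 + 90 days = 2022/08/30. 2022/08/30 is a Tuesday, so no roll-forward applies.

2022/08/30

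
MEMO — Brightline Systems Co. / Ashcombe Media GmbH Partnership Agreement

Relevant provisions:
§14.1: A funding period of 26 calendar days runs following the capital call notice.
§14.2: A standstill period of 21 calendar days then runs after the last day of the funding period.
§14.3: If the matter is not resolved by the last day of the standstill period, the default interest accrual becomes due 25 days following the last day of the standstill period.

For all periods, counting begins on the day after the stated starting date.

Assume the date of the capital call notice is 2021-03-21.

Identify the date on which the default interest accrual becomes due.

2021-06-01

Adding 26 calendar days to 2021-03-21 gives 2021-04-16, which is the last day of the funding period.
The last day of the standstill period: 2021-04-16 + 21 days = 2021-05-07.
Adding 25 calendar days to 2021-05-07 gives 2021-06-01, which is the date on which the default interest accrual becomes due.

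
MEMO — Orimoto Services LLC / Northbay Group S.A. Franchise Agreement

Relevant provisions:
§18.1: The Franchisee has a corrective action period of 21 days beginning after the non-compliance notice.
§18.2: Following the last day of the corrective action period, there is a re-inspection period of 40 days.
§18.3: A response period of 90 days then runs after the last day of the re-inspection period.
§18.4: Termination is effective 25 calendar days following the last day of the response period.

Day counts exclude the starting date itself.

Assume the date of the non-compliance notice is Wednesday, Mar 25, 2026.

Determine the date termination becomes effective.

Adding 21 calendar days to Mar 25, 2026 gives Apr 15, 2026, which is the last day of the corrective action period.
The last day of the re-inspection period: 40 calendar days after Apr 15, 2026 is May 25, 2026.
The last day of the response period: 90 calendar days after May 25, 2026 is Aug 23, 2026.
The date termination becomes effective: Aug 23, 2026 + 25 days = Sep 17, 2026.

Sep 17, 2026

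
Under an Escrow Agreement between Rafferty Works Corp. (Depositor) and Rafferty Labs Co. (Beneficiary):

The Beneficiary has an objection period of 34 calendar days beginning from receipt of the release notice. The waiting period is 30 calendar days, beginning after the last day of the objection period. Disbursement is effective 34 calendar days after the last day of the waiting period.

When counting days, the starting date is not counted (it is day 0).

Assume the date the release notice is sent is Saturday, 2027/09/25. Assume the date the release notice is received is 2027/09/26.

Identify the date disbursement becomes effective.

2028/01/02

The last day of the objection period: 34 calendar days after 2027/09/26 is 2027/10/30.
The last day of the waiting period: 30 calendar days after 2027/10/30 is 2027/11/29.
The date disbursement becomes effective: 34 calendar days after 2027/11/29 is 2028/01/02.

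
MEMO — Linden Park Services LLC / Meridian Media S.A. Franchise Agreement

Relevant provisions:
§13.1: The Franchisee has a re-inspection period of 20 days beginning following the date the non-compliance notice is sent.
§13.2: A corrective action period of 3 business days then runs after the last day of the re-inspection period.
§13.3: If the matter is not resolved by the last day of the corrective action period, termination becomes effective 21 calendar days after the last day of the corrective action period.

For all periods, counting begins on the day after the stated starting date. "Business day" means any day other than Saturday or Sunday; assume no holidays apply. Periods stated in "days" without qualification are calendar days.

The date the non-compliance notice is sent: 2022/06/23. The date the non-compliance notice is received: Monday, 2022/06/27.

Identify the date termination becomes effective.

2022/08/08

Adding 20 calendar days to 2022/06/23 gives 2022/07/13, which is the last day of the re-inspection period.
The last day of the corrective action period: counting 3 business days from Wednesday, 2022/07/13 (Jul 14, Jul 15, Jul 18, skipping weekends) reaches Monday, 2022/07/18.
The date termination becomes effective: 2022/07/18 + 21 days = 2022/08/08.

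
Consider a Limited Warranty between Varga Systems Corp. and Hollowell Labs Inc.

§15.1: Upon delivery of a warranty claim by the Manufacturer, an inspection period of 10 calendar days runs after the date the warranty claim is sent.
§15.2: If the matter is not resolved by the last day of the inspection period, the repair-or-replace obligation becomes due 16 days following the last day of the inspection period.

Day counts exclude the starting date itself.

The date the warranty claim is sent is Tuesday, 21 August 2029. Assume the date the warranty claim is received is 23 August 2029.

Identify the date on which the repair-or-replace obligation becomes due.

The last day of the inspection period: 21 August 2029 + 10 days = 31 August 2029.
Adding 16 calendar days to 31 August 2029 gives 16 September 2029, which is the date on which the repair-or-replace obligation becomes due.

16 September 2029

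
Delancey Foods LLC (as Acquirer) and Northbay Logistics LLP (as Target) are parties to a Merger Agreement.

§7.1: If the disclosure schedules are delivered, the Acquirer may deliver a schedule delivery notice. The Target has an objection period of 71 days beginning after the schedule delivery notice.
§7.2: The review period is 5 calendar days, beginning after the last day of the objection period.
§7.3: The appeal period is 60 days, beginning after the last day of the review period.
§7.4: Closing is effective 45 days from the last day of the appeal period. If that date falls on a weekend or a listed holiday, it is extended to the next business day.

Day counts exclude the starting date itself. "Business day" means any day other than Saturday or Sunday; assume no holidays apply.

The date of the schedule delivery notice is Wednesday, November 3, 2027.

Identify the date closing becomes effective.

May 2, 2028

Adding 71 calendar days to November 3, 2027 gives January 13, 2028, which is the last day of the objection period.
The last day of the review period: 5 calendar days after January 13, 2028 is January 18, 2028.
Adding 60 calendar days to January 18, 2028 gives March 18, 2028, which is the last day of the appeal period.
The date closing becomes effective: March 18, 2028 + 45 days = May 2, 2028. May 2, 2028 is a Tuesday, so no roll-forward applies.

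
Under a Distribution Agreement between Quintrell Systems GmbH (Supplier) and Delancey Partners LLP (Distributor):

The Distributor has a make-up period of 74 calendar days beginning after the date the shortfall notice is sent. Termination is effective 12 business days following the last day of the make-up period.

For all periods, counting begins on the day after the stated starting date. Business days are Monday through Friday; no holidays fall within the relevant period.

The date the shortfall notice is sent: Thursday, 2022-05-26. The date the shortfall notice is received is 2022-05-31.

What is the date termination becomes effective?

Adding 74 calendar days to 2022-05-26 gives 2022-08-08, which is the last day of the make-up period.
The date termination becomes effective: 12 business days after Monday, 2022-08-08, skipping weekends — Aug 9, Aug 10, Aug 11, Aug 12, …, Aug 22, Aug 23, Aug 24 — lands on Wednesday, 2022-08-24.

2022-08-24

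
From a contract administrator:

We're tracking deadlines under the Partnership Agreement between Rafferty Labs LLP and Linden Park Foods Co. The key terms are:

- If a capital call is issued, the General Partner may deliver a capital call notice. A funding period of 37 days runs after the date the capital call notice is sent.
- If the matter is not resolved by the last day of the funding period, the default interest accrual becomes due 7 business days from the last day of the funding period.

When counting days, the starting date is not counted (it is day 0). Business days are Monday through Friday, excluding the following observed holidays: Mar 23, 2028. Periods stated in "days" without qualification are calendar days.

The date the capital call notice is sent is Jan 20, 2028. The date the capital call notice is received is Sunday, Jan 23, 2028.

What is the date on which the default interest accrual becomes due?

Mar 7, 2028

Adding 37 calendar days to Jan 20, 2028 gives Feb 26, 2028, which is the last day of the funding period.
The date on which the default interest accrual becomes due: counting 7 business days from Saturday, Feb 26, 2028 (Feb 28, Feb 29, Mar 1, Mar 2, Mar 3, Mar 6, Mar 7, skipping weekends) reaches Tuesday, Mar 7, 2028.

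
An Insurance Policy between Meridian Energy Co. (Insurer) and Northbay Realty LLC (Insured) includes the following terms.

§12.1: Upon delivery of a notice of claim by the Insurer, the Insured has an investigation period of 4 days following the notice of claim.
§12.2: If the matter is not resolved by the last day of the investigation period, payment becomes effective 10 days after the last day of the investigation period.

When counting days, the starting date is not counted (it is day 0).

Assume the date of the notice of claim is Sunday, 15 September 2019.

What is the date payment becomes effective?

The last day of the investigation period: 15 September 2019 + 4 days = 19 September 2019.
The date payment becomes effective: 10 calendar days after 19 September 2019 is 29 September 2019.

29 September 2019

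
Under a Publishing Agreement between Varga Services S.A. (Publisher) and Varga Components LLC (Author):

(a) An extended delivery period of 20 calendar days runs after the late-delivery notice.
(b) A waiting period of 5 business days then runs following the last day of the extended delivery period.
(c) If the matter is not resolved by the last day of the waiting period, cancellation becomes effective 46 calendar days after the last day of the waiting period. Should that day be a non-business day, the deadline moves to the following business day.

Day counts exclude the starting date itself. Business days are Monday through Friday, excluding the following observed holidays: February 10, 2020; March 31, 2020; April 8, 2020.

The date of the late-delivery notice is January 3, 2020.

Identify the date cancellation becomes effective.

March 16, 2020

The last day of the extended delivery period: January 3, 2020 + 20 days = January 23, 2020.
From Thursday, January 23, 2020, 5 business days (Jan 24, Jan 27, Jan 28, Jan 29, Jan 30, skipping weekends) brings us to Thursday, January 30, 2020, which is the last day of the waiting period.
Adding 46 calendar days to January 30, 2020 gives March 16, 2020, which is the date cancellation becomes effective. March 16, 2020 is a Monday and is not a listed holiday, so no roll-forward applies.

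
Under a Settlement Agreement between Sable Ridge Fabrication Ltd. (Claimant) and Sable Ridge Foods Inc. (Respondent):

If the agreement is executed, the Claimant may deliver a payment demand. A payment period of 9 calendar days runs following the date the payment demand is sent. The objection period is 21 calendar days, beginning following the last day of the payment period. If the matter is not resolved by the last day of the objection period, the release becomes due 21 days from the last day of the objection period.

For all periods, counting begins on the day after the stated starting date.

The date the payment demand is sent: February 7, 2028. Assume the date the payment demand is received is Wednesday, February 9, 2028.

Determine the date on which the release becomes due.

Adding 9 calendar days to February 7, 2028 gives February 16, 2028, which is the last day of the payment period.
Adding 21 calendar days to February 16, 2028 gives March 8, 2028, which is the last day of the objection period.
The date on which the release becomes due: March 8, 2028 + 21 days = March 29, 2028.

March 29, 2028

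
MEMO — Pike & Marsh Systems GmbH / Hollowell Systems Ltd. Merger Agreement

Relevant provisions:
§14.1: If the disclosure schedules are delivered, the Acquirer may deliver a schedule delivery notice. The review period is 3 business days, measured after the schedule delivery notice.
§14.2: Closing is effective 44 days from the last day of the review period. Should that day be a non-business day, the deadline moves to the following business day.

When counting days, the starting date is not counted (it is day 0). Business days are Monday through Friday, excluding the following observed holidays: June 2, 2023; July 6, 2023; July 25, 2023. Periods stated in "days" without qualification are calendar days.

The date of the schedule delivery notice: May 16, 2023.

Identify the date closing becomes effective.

July 3, 2023

The last day of the review period: counting 3 business days from Tuesday, May 16, 2023 (May 17, May 18, May 19, skipping weekends) reaches Friday, May 19, 2023.
The date closing becomes effective: May 19, 2023 + 44 days = July 2, 2023. That falls on a Sunday, so it rolls to the next business day, Monday, July 3, 2023.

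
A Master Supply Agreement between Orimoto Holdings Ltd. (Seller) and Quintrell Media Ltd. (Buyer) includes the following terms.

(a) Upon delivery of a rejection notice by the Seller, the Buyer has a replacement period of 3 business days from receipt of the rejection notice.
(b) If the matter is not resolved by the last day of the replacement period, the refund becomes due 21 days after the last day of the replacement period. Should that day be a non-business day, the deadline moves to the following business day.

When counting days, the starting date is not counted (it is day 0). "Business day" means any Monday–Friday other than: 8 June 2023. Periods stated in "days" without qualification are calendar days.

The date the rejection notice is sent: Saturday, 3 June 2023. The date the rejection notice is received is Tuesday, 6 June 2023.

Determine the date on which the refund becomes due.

3 July 2023

From Tuesday, 6 June 2023, 3 business days (Jun 7, Jun 9, Jun 12, skipping weekends and the listed holiday on Jun 8) brings us to Monday, 12 June 2023, which is the last day of the replacement period.
The date on which the refund becomes due: 21 calendar days after 12 June 2023 is 3 July 2023. 3 July 2023 is a Monday and is not a listed holiday, so no roll-forward applies.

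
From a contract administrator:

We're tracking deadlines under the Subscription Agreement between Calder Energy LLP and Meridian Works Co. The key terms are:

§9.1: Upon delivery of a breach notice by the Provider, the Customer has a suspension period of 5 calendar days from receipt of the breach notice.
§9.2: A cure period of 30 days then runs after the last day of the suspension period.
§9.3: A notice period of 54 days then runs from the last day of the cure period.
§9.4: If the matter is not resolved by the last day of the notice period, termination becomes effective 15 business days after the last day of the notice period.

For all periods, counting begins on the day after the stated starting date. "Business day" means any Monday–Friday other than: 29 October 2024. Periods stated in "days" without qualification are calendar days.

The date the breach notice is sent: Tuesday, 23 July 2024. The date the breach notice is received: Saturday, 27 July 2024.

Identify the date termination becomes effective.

The last day of the suspension period: 27 July 2024 + 5 days = 1 August 2024.
The last day of the cure period: 1 August 2024 + 30 days = 31 August 2024.
The last day of the notice period: 54 calendar days after 31 August 2024 is 24 October 2024.
From Thursday, 24 October 2024, 15 business days (Oct 25, Oct 28, Oct 30, Oct 31, …, Nov 13, Nov 14, Nov 15, skipping weekends and the listed holiday on Oct 29) brings us to Friday, 15 November 2024, which is the date termination becomes effective.

15 November 2024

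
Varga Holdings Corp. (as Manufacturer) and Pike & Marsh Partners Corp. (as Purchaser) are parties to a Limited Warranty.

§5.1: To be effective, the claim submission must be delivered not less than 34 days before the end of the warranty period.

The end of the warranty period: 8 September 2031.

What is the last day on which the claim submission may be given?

8 September 2031 minus 34 days is 5 August 2031.

5 August 2031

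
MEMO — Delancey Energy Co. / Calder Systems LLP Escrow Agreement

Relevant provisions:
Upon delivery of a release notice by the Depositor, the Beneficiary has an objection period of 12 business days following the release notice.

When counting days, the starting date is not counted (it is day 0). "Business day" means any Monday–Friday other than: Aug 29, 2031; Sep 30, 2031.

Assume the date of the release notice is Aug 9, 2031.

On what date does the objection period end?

The last day of the objection period: 12 business days after Saturday, Aug 9, 2031, skipping weekends — Aug 11, Aug 12, Aug 13, Aug 14, …, Aug 22, Aug 25, Aug 26 — lands on Tuesday, Aug 26, 2031.

Aug 26, 2031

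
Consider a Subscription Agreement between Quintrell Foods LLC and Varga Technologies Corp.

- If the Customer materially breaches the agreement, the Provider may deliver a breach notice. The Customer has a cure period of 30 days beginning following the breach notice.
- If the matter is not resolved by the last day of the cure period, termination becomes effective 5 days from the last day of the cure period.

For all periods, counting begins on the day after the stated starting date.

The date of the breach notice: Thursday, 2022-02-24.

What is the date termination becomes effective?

2022-03-31

The last day of the cure period: 2022-02-24 + 30 days = 2022-03-26.
The date termination becomes effective: 2022-03-26 + 5 days = 2022-03-31.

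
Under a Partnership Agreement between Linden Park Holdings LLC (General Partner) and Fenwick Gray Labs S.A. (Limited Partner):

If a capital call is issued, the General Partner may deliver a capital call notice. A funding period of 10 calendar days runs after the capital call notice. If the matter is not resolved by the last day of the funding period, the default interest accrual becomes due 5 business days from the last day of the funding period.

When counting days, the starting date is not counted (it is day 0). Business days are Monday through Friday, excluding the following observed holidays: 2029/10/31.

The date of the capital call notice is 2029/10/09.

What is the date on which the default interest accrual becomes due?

Adding 10 calendar days to 2029/10/09 gives 2029/10/19, which is the last day of the funding period.
The date on which the default interest accrual becomes due: counting 5 business days from Friday, 2029/10/19 (Oct 22, Oct 23, Oct 24, Oct 25, Oct 26, skipping weekends) reaches Friday, 2029/10/26.

2029/10/26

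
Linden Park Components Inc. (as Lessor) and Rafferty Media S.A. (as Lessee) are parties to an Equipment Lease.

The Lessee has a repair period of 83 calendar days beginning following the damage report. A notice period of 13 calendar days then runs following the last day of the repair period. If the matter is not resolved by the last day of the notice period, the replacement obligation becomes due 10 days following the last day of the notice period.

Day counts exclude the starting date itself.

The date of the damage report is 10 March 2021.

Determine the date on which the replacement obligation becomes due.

24 June 2021

Adding 83 calendar days to 10 March 2021 gives 1 June 2021, which is the last day of the repair period.
Adding 13 calendar days to 1 June 2021 gives 14 June 2021, which is the last day of the notice period.
The date on which the replacement obligation becomes due: 14 June 2021 + 10 days = 24 June 2021.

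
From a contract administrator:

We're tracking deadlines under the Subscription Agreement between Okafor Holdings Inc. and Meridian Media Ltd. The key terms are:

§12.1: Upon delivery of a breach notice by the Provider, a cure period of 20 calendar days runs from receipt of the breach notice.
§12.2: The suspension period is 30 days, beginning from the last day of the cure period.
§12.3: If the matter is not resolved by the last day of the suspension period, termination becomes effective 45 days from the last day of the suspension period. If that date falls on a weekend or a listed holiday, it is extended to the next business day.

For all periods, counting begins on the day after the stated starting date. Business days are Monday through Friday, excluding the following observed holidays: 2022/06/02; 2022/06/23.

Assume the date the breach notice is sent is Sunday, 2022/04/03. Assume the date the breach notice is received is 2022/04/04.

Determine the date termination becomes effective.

Adding 20 calendar days to 2022/04/04 gives 2022/04/24, which is the last day of the cure period.
Adding 30 calendar days to 2022/04/24 gives 2022/05/24, which is the last day of the suspension period.
Adding 45 calendar days to 2022/05/24 gives 2022/07/08, which is the date termination becomes effective. 2022/07/08 is a Friday and is not a listed holiday, so no roll-forward applies.

2022/07/08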